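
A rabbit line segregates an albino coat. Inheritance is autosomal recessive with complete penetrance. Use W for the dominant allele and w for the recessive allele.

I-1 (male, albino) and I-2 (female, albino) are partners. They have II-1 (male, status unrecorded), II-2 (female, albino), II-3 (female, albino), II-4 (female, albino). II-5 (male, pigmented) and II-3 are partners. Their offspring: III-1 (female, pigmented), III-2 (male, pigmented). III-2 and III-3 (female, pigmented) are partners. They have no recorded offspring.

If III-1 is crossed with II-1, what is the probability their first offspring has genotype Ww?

III-1 is pigmented so carries W and received w from II-3 (ww), so III-1 is Ww.
II-1 received w from I-1 (ww) and received w from I-2 (ww), so II-1 is ww.
The cross gives 1/2 Ww : 1/2 ww, so P(offspring has genotype Ww) = 1/2.

1/2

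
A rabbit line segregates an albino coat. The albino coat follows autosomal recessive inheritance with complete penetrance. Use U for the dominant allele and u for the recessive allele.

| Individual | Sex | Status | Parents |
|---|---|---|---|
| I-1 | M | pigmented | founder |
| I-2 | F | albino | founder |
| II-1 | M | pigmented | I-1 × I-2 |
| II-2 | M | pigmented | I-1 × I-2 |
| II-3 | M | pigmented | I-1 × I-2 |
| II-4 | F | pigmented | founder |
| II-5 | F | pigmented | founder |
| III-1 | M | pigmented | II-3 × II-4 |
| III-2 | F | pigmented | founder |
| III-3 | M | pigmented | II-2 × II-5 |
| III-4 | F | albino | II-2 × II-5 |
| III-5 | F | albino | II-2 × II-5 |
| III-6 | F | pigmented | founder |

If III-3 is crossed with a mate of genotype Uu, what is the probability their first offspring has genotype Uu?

1/2

II-2 is pigmented so carries U and received u from I-2 (uu), so II-2 is Uu.
II-5 is pigmented so carries U and passed u to III-4 (uu), so II-5 is Uu.
III-3 is a pigmented offspring of II-2 (Uu) × II-5 (Uu), whose cross gives 1/4 UU : 1/2 Uu : 1/4 uu; conditioning on being pigmented, III-3 is UU with probability 1/3, Uu with probability 2/3.
Summing over parental genotype combinations, P(offspring has genotype Uu) = 1/3·1/2 + 2/3·1/2 = 1/2.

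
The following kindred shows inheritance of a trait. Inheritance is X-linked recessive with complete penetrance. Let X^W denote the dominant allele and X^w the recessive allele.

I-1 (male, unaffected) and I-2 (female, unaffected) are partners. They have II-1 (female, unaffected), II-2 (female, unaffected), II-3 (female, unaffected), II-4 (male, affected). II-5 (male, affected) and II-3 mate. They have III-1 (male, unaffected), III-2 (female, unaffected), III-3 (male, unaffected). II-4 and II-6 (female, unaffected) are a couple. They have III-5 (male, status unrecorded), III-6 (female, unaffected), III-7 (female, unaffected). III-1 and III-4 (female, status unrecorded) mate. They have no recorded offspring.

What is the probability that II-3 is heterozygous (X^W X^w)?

I-1 is unaffected, so I-1 is X^W Y.
I-2 is unaffected so carries W and passed w to II-4 (X^w Y), so I-2 is X^W X^w.
Their cross gives offspring ratios 1/2 X^W X^W : 1/2 X^W X^w. Conditioning on II-3 being unaffected, P(X^W X^w) = 1/2 / 1 = 1/2 before taking II-3's own offspring into account.
II-5 is affected, so II-5 is X^w Y.
Now use II-3's offspring. Probability of each recorded status — unaffected son III-1: 1/2 if II-3 is X^W X^w, 1 if X^W X^W; unaffected daughter III-2: 1/2 if II-3 is X^W X^w, 1 if X^W X^W; unaffected son III-3: 1/2 if II-3 is X^W X^w, 1 if X^W X^W.
Bayes: P(X^W X^w) = 1/2·1/8 / (1/2·1/8 + 1/2·1) = 1/9.

1/9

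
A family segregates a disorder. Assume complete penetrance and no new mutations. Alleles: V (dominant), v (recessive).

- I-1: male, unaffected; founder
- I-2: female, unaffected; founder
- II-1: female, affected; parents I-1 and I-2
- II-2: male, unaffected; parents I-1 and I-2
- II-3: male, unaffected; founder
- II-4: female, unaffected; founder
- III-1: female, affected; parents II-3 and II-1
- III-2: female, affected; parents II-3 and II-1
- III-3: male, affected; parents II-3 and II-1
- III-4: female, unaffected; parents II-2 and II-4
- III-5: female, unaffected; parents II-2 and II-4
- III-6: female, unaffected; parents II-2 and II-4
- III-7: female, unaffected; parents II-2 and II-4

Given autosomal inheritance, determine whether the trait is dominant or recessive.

I-1 and I-2 are both unaffected yet have an affected child II-1. Under dominance, an affected child requires at least one affected parent, so the trait cannot be dominant.

recessive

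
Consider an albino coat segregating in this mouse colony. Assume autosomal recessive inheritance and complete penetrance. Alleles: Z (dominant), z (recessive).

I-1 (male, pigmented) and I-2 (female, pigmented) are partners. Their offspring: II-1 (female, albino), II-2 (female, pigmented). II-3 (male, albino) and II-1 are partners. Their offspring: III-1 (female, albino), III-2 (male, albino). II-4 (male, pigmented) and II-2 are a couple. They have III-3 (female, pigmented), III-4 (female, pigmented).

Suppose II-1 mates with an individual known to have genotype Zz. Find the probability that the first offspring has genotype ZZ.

0

II-1 is albino, so II-1 is zz.
The cross gives 1/2 Zz : 1/2 zz, so P(offspring has genotype ZZ) = 0.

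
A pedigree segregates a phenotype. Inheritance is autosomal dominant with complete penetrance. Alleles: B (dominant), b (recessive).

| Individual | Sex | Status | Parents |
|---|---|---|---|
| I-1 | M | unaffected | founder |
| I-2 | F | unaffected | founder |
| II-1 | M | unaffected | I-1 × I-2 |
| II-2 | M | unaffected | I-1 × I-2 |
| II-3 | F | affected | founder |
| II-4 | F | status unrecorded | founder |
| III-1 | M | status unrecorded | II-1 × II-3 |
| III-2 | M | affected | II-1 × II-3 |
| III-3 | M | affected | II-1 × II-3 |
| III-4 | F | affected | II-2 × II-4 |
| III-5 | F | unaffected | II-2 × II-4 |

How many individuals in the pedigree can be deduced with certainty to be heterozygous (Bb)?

4

Obligate heterozygotes: II-4 passed B to III-4 (Bb, whose b came from II-2) and passed b to III-5 (bb), so II-4 is Bb; III-2 is affected so carries B and received b from II-1 (bb), so III-2 is Bb; III-3 is affected so carries B and received b from II-1 (bb), so III-3 is Bb; III-4 is affected so carries B and received b from II-2 (bb), so III-4 is Bb.
Every other individual is either homozygous by phenotype or has at least one consistent homozygous assignment, so the count is 4.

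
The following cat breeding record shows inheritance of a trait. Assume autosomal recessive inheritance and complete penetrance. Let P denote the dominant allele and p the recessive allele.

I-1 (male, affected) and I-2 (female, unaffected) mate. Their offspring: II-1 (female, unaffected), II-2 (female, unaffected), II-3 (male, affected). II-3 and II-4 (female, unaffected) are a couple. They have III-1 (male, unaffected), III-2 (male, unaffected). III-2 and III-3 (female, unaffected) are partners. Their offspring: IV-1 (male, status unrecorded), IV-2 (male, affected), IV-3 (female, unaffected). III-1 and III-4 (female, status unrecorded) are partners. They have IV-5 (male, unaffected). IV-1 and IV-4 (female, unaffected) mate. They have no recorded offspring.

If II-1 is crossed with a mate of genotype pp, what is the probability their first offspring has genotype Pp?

II-1 is unaffected so carries P and received p from I-1 (pp), so II-1 is Pp.
The cross gives 1/2 Pp : 1/2 pp, so P(offspring has genotype Pp) = 1/2.

1/2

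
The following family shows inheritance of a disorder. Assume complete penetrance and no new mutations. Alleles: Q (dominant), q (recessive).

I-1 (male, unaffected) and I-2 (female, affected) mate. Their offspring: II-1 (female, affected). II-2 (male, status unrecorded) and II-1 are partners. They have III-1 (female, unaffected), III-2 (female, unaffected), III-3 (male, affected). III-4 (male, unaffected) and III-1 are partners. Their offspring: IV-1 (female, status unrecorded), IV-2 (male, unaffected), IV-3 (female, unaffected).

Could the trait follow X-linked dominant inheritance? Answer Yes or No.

Yes

A consistent assignment under X-linked dominant exists: I-1 X^q Y, I-2 X^Q X^Q, II-1 X^Q X^q, II-2 X^q Y, III-1 X^q X^q, III-2 X^q X^q, III-3 X^Q Y, III-4 X^q Y, IV-1 X^q X^q, IV-2 X^q Y, IV-3 X^q X^q.
In this assignment every recorded phenotype matches its genotype and every non-founder's genotype is obtainable from its parents' genotypes, so the pedigree is consistent.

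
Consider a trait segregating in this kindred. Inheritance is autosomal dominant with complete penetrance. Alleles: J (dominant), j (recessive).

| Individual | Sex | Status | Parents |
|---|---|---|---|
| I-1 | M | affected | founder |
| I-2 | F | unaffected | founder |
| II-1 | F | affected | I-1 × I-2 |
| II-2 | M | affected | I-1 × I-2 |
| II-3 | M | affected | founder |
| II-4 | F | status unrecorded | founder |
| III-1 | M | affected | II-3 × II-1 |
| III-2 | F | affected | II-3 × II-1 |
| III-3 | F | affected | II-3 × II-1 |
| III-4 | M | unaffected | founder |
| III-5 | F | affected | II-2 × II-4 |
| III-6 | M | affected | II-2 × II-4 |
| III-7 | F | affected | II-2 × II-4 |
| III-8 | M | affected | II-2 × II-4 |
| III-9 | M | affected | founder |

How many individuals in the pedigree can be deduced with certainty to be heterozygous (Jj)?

Obligate heterozygotes: II-1 is affected so carries J and received j from I-2 (jj), so II-1 is Jj; II-2 is affected so carries J and received j from I-2 (jj), so II-2 is Jj.
Every other individual is either homozygous by phenotype or has at least one consistent homozygous assignment, so the count is 2.

2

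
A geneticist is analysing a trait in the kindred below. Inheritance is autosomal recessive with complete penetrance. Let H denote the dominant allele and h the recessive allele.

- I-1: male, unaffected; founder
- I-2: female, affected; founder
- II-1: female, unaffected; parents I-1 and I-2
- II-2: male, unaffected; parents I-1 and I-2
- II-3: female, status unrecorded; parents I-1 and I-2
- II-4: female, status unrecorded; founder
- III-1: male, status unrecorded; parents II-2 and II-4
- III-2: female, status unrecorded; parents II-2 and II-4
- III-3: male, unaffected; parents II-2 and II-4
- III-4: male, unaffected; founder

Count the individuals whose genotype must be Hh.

Obligate heterozygotes: II-1 is unaffected so carries H and received h from I-2 (hh), so II-1 is Hh; II-2 is unaffected so carries H and received h from I-2 (hh), so II-2 is Hh.
Every other individual is either homozygous by phenotype or has at least one consistent homozygous assignment, so the count is 2.

2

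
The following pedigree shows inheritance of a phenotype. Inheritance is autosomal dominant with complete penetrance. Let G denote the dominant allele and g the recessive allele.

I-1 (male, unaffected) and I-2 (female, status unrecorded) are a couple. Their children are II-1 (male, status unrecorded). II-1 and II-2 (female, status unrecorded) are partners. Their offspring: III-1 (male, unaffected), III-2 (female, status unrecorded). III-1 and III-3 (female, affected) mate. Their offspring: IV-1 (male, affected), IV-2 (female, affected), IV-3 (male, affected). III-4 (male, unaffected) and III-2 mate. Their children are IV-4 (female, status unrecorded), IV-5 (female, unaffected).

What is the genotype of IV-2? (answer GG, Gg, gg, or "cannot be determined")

From phenotype alone, IV-2 is GG or Gg.
IV-2 is affected so carries G and received g from III-1 (gg), so IV-2 is Gg.

Gg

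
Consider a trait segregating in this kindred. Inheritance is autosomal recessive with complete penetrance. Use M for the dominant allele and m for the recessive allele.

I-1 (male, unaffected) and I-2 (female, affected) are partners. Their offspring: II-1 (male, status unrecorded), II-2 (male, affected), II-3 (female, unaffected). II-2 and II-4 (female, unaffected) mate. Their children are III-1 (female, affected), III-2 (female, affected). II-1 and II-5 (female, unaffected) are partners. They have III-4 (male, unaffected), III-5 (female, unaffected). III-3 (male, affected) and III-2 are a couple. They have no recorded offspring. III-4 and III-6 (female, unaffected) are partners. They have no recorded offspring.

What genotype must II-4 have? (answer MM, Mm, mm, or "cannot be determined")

Mm

From phenotype alone, II-4 is MM or Mm.
II-4 is unaffected so carries M and passed m to III-1 (mm), so II-4 is Mm.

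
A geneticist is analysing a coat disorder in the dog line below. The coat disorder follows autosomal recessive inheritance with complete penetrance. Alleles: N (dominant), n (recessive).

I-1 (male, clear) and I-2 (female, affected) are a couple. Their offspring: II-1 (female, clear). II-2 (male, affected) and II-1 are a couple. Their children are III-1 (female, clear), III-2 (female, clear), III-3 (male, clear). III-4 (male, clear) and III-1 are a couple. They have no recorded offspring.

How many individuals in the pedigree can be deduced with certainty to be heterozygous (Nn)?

Obligate heterozygotes: II-1 is clear so carries N and received n from I-2 (nn), so II-1 is Nn; III-1 is clear so carries N and received n from II-2 (nn), so III-1 is Nn; III-2 is clear so carries N and received n from II-2 (nn), so III-2 is Nn; III-3 is clear so carries N and received n from II-2 (nn), so III-3 is Nn.
Every other individual is either homozygous by phenotype or has at least one consistent homozygous assignment, so the count is 4.

4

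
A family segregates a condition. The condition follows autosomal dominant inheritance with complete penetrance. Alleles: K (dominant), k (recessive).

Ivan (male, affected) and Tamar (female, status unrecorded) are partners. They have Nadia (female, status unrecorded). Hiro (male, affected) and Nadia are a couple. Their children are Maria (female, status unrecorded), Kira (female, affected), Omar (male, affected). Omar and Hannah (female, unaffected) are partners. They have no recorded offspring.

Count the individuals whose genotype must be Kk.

No individual's genotype is forced to Kk by the pedigree, so the count is 0.

0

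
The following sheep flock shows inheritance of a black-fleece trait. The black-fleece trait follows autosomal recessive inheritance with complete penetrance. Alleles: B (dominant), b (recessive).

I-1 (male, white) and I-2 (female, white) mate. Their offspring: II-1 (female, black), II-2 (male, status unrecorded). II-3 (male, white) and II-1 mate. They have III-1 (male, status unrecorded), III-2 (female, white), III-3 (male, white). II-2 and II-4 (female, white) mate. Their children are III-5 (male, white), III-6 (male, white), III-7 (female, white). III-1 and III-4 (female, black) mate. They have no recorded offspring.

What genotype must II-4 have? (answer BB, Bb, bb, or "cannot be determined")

cannot be determined

II-4's phenotype allows BB or Bb, and no parent or child forces a single allele at both positions; consistent genotype assignments exist with II-4 as BB or Bb.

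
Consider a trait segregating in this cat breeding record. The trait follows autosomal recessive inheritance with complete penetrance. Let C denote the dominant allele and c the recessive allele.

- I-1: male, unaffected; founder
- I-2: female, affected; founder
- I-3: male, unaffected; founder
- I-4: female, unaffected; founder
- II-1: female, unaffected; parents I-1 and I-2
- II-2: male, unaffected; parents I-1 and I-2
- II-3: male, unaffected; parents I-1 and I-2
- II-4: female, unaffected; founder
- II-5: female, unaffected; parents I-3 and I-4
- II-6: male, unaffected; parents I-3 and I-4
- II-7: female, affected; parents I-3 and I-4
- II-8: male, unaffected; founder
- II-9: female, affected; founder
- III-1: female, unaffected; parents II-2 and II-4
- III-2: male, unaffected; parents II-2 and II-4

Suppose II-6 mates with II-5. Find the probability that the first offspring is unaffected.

8/9

I-3 is unaffected so carries C and passed c to II-7 (cc), so I-3 is Cc.
I-4 is unaffected so carries C and passed c to II-7 (cc), so I-4 is Cc.
II-6 is an unaffected offspring of I-3 (Cc) × I-4 (Cc), whose cross gives 1/4 CC : 1/2 Cc : 1/4 cc; conditioning on being unaffected, II-6 is CC with probability 1/3, Cc with probability 2/3.
II-5 is an unaffected offspring of I-3 (Cc) × I-4 (Cc), whose cross gives 1/4 CC : 1/2 Cc : 1/4 cc; conditioning on being unaffected, II-5 is CC with probability 1/3, Cc with probability 2/3.
Summing over parental genotype combinations, P(offspring is unaffected) = 1/9·1 + 2/9·1 + 2/9·1 + 4/9·3/4 = 8/9.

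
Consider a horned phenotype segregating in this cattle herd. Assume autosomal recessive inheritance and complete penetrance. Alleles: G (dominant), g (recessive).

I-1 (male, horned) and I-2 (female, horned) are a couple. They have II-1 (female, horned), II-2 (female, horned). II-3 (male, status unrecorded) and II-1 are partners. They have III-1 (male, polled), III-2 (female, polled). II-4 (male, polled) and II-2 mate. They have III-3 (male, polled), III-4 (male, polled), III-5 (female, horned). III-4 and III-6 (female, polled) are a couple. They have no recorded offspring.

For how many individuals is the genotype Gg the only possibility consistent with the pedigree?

5

Obligate heterozygotes: II-4 is polled so carries G and passed g to III-5 (gg), so II-4 is Gg; III-1 is polled so carries G and received g from II-1 (gg), so III-1 is Gg; III-2 is polled so carries G and received g from II-1 (gg), so III-2 is Gg; III-3 is polled so carries G and received g from II-2 (gg), so III-3 is Gg; III-4 is polled so carries G and received g from II-2 (gg), so III-4 is Gg.
Every other individual is either homozygous by phenotype or has at least one consistent homozygous assignment, so the count is 5.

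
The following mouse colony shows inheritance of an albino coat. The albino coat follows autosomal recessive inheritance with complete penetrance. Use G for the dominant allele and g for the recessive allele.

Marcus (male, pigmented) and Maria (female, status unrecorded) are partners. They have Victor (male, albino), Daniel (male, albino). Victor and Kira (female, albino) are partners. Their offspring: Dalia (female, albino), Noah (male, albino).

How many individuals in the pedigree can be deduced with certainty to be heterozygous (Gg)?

Obligate heterozygotes: Marcus is pigmented so carries G and passed g to Victor (gg), so Marcus is Gg.
Every other individual is either homozygous by phenotype or has at least one consistent homozygous assignment, so the count is 1.

1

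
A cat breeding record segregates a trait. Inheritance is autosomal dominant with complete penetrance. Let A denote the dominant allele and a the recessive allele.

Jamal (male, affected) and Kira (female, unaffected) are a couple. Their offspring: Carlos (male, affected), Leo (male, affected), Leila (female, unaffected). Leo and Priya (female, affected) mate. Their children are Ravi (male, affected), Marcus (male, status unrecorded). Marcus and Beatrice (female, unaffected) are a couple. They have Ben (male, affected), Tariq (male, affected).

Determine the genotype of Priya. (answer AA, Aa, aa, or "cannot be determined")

cannot be determined

Priya's phenotype allows AA or Aa, and no parent or child forces a single allele at both positions; consistent genotype assignments exist with Priya as AA or Aa.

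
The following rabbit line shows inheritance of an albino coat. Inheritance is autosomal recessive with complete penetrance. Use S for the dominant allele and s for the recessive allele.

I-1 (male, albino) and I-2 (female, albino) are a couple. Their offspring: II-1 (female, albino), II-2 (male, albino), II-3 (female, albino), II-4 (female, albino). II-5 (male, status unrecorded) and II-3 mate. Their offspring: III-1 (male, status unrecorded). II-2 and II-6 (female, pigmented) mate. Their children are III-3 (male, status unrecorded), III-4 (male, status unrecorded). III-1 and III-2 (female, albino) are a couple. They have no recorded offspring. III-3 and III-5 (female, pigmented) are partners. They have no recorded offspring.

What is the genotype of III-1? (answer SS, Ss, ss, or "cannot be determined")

III-1's phenotype is unrecorded, and no parent or child forces a single allele at both positions; consistent genotype assignments exist with III-1 as Ss or ss.

cannot be determined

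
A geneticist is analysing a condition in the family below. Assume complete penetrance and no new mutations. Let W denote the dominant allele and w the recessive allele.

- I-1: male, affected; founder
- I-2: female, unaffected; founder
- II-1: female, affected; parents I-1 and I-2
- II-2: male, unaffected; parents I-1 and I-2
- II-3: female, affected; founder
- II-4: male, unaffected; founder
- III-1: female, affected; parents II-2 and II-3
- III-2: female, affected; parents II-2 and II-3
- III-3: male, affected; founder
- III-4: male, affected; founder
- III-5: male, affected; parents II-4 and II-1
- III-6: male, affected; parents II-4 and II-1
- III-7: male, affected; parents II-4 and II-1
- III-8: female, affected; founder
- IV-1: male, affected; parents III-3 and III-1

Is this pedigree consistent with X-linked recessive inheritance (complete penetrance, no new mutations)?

Under X-linked recessive, III-1 (affected, female) cannot arise from II-2 (unaffected) × II-3 (affected).

No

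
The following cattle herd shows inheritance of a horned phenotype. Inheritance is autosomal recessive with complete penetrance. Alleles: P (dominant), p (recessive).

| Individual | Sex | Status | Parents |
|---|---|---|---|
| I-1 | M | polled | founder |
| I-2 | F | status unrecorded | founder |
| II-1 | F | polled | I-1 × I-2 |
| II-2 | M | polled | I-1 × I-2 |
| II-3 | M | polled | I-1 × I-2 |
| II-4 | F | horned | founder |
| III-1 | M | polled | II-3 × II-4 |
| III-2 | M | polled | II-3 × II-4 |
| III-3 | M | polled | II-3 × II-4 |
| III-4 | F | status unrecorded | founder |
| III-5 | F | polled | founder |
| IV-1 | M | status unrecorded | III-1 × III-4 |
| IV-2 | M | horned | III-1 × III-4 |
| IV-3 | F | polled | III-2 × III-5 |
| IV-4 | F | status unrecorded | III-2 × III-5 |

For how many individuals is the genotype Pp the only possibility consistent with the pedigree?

Obligate heterozygotes: III-1 is polled so carries P and received p from II-4 (pp), so III-1 is Pp; III-2 is polled so carries P and received p from II-4 (pp), so III-2 is Pp; III-3 is polled so carries P and received p from II-4 (pp), so III-3 is Pp.
Every other individual is either homozygous by phenotype or has at least one consistent homozygous assignment, so the count is 3.

3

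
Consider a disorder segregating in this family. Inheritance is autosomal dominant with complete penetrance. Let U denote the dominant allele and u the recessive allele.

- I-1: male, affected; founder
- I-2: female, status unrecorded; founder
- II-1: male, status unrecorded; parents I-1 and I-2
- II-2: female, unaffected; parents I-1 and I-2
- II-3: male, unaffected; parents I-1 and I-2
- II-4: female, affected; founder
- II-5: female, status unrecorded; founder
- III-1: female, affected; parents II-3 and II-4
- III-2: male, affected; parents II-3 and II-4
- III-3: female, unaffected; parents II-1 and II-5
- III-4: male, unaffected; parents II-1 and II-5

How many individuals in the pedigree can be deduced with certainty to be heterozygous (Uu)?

3

Obligate heterozygotes: I-1 is affected so carries U and passed u to II-2 (uu), so I-1 is Uu; III-1 is affected so carries U and received u from II-3 (uu), so III-1 is Uu; III-2 is affected so carries U and received u from II-3 (uu), so III-2 is Uu.
Every other individual is either homozygous by phenotype or has at least one consistent homozygous assignment, so the count is 3.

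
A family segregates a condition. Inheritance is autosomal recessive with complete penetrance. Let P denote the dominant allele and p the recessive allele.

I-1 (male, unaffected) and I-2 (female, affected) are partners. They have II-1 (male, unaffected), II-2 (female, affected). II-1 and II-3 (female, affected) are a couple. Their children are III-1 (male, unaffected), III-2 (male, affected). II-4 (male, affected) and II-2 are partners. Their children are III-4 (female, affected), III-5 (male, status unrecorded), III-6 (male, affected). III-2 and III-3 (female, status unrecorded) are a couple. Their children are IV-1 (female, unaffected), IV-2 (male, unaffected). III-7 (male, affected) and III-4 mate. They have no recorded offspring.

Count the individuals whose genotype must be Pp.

5

Obligate heterozygotes: I-1 is unaffected so carries P and passed p to II-2 (pp), so I-1 is Pp; II-1 is unaffected so carries P and received p from I-2 (pp), so II-1 is Pp; III-1 is unaffected so carries P and received p from II-3 (pp), so III-1 is Pp; IV-1 is unaffected so carries P and received p from III-2 (pp), so IV-1 is Pp; IV-2 is unaffected so carries P and received p from III-2 (pp), so IV-2 is Pp.
Every other individual is either homozygous by phenotype or has at least one consistent homozygous assignment, so the count is 5.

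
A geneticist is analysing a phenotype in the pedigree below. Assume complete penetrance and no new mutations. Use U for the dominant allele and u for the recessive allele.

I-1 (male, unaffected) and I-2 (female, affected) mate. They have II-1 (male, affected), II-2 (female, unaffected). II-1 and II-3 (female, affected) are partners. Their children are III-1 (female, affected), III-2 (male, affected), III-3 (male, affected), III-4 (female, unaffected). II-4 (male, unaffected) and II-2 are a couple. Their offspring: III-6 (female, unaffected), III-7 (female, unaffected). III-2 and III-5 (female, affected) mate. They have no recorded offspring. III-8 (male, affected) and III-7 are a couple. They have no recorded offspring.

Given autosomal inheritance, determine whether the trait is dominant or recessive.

II-1 and II-3 are both affected yet have an unaffected child III-4. Under a recessive model two affected parents are homozygous and every child would be affected, so the trait cannot be recessive.

dominant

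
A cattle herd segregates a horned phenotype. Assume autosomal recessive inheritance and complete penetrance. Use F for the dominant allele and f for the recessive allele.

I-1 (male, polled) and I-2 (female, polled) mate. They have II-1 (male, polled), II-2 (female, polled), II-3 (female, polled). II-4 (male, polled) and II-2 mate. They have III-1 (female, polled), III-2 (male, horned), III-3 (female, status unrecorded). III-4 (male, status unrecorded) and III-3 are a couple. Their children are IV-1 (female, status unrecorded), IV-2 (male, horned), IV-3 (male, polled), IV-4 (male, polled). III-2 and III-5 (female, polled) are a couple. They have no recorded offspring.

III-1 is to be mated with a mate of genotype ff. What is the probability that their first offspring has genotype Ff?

2/3

II-4 is polled so carries F and passed f to III-2 (ff), so II-4 is Ff.
II-2 is polled so carries F and passed f to III-2 (ff), so II-2 is Ff.
III-1 is a polled offspring of II-4 (Ff) × II-2 (Ff), whose cross gives 1/4 FF : 1/2 Ff : 1/4 ff; conditioning on being polled, III-1 is FF with probability 1/3, Ff with probability 2/3.
Summing over parental genotype combinations, P(offspring has genotype Ff) = 1/3·1 + 2/3·1/2 = 2/3.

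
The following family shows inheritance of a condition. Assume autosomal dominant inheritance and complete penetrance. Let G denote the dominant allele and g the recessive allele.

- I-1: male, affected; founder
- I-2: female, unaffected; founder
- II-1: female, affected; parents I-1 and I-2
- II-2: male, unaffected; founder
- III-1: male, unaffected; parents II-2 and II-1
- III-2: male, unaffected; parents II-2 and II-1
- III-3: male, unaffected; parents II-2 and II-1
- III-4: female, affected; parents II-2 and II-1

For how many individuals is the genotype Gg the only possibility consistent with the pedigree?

Obligate heterozygotes: II-1 is affected so carries G and received g from I-2 (gg), so II-1 is Gg; III-4 is affected so carries G and received g from II-2 (gg), so III-4 is Gg.
Every other individual is either homozygous by phenotype or has at least one consistent homozygous assignment, so the count is 2.

2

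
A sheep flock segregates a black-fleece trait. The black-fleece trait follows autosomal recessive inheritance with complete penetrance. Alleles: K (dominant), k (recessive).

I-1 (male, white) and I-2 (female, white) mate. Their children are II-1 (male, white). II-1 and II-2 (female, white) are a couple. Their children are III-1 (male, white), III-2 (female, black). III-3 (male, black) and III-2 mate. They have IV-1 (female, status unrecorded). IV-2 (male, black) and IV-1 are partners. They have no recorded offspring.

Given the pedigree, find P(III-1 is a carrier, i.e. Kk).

2/3

II-1 is white so carries K and passed k to III-2 (kk), so II-1 is Kk.
II-2 is white so carries K and passed k to III-2 (kk), so II-2 is Kk.
Their cross gives offspring ratios 1/4 KK : 1/2 Kk : 1/4 kk. Conditioning on III-1 being white, P(Kk) = 1/2 / 3/4 = 2/3.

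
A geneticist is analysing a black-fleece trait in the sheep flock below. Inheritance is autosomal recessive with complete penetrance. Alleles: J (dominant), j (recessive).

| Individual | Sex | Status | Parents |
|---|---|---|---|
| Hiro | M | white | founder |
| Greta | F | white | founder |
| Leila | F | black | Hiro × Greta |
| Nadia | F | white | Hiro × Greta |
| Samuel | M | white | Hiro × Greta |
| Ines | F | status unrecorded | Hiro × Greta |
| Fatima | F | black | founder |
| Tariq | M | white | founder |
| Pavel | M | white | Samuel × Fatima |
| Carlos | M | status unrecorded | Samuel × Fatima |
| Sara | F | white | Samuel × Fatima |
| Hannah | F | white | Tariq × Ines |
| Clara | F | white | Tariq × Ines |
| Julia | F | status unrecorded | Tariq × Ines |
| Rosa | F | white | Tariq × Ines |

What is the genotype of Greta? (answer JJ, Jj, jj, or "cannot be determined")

Jj

From phenotype alone, Greta is JJ or Jj.
Greta is white so carries J and passed j to Leila (jj), so Greta is Jj.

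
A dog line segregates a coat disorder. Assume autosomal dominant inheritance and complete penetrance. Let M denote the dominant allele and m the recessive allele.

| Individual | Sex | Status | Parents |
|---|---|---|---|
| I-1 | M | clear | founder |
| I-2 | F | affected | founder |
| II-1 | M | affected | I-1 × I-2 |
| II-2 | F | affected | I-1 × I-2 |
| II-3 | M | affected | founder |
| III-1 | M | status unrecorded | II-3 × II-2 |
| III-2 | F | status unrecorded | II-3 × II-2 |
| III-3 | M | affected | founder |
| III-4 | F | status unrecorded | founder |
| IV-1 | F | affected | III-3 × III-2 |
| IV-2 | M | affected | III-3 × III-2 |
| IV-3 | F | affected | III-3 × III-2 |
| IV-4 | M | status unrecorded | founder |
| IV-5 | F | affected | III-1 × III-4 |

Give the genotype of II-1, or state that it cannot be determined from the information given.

Mm

From phenotype alone, II-1 is MM or Mm.
II-1 is affected so carries M and received m from I-1 (mm), so II-1 is Mm.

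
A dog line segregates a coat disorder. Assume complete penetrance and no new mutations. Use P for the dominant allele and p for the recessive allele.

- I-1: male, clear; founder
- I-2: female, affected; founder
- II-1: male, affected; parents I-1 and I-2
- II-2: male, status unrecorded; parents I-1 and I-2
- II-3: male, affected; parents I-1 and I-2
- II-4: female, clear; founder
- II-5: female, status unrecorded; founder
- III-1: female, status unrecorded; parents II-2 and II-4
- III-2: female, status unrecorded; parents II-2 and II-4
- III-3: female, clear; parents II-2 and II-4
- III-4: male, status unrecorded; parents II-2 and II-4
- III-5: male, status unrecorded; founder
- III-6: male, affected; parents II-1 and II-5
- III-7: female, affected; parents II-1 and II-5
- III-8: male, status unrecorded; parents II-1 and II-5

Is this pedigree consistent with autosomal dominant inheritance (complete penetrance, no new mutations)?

Yes

A consistent assignment under autosomal dominant exists: I-1 pp, I-2 PP, II-1 Pp, II-2 Pp, II-3 Pp, II-4 pp, II-5 PP, III-1 Pp, III-2 Pp, III-3 pp, III-4 Pp, III-5 PP, III-6 PP, III-7 PP, III-8 PP.
In this assignment every recorded phenotype matches its genotype and every non-founder's genotype is obtainable from its parents' genotypes, so the pedigree is consistent.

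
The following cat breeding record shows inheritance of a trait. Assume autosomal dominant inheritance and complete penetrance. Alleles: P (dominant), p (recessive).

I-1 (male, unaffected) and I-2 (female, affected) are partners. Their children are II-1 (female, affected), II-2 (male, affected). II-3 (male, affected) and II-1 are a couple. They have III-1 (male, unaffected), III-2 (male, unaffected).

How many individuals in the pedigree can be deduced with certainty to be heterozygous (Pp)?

Obligate heterozygotes: II-1 is affected so carries P and received p from I-1 (pp), so II-1 is Pp; II-2 is affected so carries P and received p from I-1 (pp), so II-2 is Pp; II-3 is affected so carries P and passed p to III-1 (pp), so II-3 is Pp.
Every other individual is either homozygous by phenotype or has at least one consistent homozygous assignment, so the count is 3.

3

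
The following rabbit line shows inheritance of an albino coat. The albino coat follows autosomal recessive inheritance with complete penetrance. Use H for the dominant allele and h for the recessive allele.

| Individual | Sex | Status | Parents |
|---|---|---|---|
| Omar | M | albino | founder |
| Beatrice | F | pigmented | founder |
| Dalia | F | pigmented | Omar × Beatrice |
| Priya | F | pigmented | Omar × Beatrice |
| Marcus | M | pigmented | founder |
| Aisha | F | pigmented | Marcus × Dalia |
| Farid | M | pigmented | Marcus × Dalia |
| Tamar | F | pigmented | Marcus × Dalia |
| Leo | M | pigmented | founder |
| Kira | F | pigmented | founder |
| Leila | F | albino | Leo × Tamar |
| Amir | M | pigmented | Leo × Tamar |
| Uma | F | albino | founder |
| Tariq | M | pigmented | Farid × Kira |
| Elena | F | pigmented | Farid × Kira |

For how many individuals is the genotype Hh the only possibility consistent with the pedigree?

4

Obligate heterozygotes: Dalia is pigmented so carries H and received h from Omar (hh), so Dalia is Hh; Priya is pigmented so carries H and received h from Omar (hh), so Priya is Hh; Tamar is pigmented so carries H and passed h to Leila (hh), so Tamar is Hh; Leo is pigmented so carries H and passed h to Leila (hh), so Leo is Hh.
Every other individual is either homozygous by phenotype or has at least one consistent homozygous assignment, so the count is 4.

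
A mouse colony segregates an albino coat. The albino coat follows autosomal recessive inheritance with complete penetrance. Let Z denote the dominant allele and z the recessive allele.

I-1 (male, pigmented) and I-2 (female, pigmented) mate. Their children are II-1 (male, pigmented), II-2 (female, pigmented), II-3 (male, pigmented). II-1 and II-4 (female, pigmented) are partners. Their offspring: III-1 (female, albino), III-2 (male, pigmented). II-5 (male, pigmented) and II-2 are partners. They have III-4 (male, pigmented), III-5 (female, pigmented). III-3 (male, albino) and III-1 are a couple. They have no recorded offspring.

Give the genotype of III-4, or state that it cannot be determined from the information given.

cannot be determined

III-4's phenotype allows ZZ or Zz, and no parent or child forces a single allele at both positions; consistent genotype assignments exist with III-4 as ZZ or Zz.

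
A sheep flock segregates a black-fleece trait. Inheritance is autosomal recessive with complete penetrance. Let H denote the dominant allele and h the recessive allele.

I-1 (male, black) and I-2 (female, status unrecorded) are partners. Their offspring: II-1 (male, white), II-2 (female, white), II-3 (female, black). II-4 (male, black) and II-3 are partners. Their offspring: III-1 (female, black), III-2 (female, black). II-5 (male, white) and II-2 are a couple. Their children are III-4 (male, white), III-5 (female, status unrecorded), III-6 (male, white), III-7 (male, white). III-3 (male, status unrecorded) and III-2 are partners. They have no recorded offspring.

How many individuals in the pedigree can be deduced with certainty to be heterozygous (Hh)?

Obligate heterozygotes: I-2 passed H to II-1 (Hh, whose h came from I-1) and passed h to II-3 (hh), so I-2 is Hh; II-1 is white so carries H and received h from I-1 (hh), so II-1 is Hh; II-2 is white so carries H and received h from I-1 (hh), so II-2 is Hh.
Every other individual is either homozygous by phenotype or has at least one consistent homozygous assignment, so the count is 3.

3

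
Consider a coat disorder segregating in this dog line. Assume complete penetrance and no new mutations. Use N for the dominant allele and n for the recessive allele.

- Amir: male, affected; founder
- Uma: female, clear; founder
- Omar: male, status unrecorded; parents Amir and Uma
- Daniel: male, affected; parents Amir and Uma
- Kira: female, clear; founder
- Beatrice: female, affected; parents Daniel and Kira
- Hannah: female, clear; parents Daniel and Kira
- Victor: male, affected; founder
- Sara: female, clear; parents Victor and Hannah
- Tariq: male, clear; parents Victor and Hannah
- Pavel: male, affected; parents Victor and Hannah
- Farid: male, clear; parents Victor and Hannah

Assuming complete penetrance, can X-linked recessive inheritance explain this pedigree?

A consistent assignment under X-linked recessive exists: Amir X^n Y, Uma X^N X^n, Omar X^N Y, Daniel X^n Y, Kira X^N X^n, Beatrice X^n X^n, Hannah X^N X^n, Victor X^n Y, Sara X^N X^n, Tariq X^N Y, Pavel X^n Y, Farid X^N Y.
In this assignment every recorded phenotype matches its genotype and every non-founder's genotype is obtainable from its parents' genotypes, so the pedigree is consistent.

Yes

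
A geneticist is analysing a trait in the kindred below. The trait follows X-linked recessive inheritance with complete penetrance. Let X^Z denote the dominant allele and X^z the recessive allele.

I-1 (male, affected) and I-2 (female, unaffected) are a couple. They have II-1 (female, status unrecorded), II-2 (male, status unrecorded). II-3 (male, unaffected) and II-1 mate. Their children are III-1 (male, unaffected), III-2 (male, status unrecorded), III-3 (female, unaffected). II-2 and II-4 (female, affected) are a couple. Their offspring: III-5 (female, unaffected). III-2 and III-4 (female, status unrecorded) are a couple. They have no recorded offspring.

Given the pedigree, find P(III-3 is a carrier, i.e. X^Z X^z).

II-3 is unaffected, so II-3 is X^Z Y.
II-1 passed Z to III-1 (X^Z Y) and received z from I-1 (X^z Y), so II-1 is X^Z X^z.
Their cross gives offspring ratios 1/2 X^Z X^Z : 1/2 X^Z X^z. Conditioning on III-3 being unaffected, P(X^Z X^z) = 1/2 / 1 = 1/2.

1/2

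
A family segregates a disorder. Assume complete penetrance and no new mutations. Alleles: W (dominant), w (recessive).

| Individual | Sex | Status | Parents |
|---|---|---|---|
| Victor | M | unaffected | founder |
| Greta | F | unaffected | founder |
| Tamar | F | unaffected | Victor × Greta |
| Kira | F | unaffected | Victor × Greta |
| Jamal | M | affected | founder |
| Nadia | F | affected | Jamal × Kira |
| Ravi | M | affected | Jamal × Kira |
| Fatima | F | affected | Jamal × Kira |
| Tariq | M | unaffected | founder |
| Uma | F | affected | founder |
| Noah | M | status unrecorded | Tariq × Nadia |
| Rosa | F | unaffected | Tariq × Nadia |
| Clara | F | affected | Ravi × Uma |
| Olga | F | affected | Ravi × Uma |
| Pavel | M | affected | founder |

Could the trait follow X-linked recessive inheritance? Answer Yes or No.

A consistent assignment under X-linked recessive exists: Victor X^W Y, Greta X^W X^w, Tamar X^W X^W, Kira X^W X^w, Jamal X^w Y, Nadia X^w X^w, Ravi X^w Y, Fatima X^w X^w, Tariq X^W Y, Uma X^w X^w, Noah X^w Y, Rosa X^W X^w, Clara X^w X^w, Olga X^w X^w, Pavel X^w Y.
In this assignment every recorded phenotype matches its genotype and every non-founder's genotype is obtainable from its parents' genotypes, so the pedigree is consistent.

Yes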